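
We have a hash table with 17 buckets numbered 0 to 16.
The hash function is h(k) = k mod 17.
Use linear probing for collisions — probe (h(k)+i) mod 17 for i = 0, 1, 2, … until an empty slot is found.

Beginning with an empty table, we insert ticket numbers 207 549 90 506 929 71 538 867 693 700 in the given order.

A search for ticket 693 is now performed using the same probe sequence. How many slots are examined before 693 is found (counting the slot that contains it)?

Insert 207: h=3, slot 3 empty => index 3.
Insert 549: h=5, slot 5 empty => index 5.
Insert 90: h=5, slot 5 occupied => index 6.
Insert 506: h=13, slot 13 empty => index 13.
Insert 929: h=11, slot 11 empty => index 11.
Insert 71: h=3, slot 3 occupied => index 4.
Insert 538: h=11, slot 11 occupied => index 12.
Insert 867: h=0, slot 0 empty => index 0.
Insert 693: h=13, slot 13 occupied => index 14.
Insert 700: h=3, slots 3,4,5,6 occupied => index 7.
Table: [867, —, —, 207, 71, 549, 90, 700, —, —, —, 929, 538, 506, 693, —, —]
Lookup 693: h=13, probe 13,14 → found at 14.

2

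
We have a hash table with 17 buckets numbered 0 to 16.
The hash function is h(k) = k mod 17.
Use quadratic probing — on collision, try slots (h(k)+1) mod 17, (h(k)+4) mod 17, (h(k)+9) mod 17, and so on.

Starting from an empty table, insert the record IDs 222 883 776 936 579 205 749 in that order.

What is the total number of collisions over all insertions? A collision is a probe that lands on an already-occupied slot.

222: h=1 => slot 1
883: h=16 => slot 16
776: h=11 => slot 11
936: h=1, probe 1,2 => slot 2
579: h=1, probe 1,2,5 => slot 5
205: h=1, probe 1,2,5,10 => slot 10
749: h=1, probe 1,2,5,10,0 => slot 0
Table: [749, 222, 936, ∅, ∅, 579, ∅, ∅, ∅, ∅, 205, 776, ∅, ∅, ∅, ∅, 883]

10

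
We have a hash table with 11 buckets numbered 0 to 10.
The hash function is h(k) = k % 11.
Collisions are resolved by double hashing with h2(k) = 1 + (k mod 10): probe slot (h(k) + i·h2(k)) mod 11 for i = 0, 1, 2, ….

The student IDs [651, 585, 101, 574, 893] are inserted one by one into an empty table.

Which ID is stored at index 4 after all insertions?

101

Insert 651: h=2, slot 2 empty -> index 2.
Insert 585: h=2, h2=6, slot 2 occupied -> index 8.
Insert 101: h=2, h2=2, slot 2 occupied -> index 4.
Insert 574: h=2, h2=5, slot 2 occupied -> index 7.
Insert 893: h=2, h2=4, slot 2 occupied -> index 6.
Table: [—, —, 651, —, 101, —, 893, 574, 585, —, —]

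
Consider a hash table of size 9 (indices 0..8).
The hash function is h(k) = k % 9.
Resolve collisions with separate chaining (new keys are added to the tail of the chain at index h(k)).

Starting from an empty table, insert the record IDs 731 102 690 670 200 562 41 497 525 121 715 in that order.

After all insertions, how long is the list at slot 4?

4

731 → bucket 2
102 → bucket 3
690 → bucket 6
670 → bucket 4
200 → bucket 2 (collision)
562 → bucket 4 (collision)
41 → bucket 5
497 → bucket 2 (collision)
525 → bucket 3 (collision)
121 → bucket 4 (collision)
715 → bucket 4 (collision)
Final buckets:
0: ∅
1: ∅
2: 731 -> 200 -> 497
3: 102 -> 525
4: 670 -> 562 -> 121 -> 715
5: 41
6: 690
7: ∅
8: ∅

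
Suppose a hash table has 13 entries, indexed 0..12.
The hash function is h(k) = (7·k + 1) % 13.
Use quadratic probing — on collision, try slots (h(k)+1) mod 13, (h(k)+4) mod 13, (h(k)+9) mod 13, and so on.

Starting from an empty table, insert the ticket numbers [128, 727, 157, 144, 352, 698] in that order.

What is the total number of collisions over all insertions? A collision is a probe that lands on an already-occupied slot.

5

128: h=0 -> slot 0
727: h=7 -> slot 7
157: h=8 -> slot 8
144: h=8, probe 8,9 -> slot 9
352: h=8, probe 8,9,12 -> slot 12
698: h=12, probe 12,0,3 -> slot 3
Table: [128, ., ., 698, ., ., ., 727, 157, 144, ., ., 352]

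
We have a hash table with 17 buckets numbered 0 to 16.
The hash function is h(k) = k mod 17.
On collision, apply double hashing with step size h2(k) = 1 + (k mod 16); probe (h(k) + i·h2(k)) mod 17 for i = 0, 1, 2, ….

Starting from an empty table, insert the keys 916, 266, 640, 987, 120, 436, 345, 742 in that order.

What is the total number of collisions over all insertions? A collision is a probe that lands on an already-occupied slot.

5

Insert 916: h=15, slot 15 empty → index 15.
Insert 266: h=11, slot 11 empty → index 11.
Insert 640: h=11, h2=1, slot 11 occupied → index 12.
Insert 987: h=1, slot 1 empty → index 1.
Insert 120: h=1, h2=9, slot 1 occupied → index 10.
Insert 436: h=11, h2=5, slot 11 occupied → index 16.
Insert 345: h=5, slot 5 empty → index 5.
Insert 742: h=11, h2=7, slots 11,1 occupied → index 8.
Table: [_, 987, _, _, _, 345, _, _, 742, _, 120, 266, 640, _, _, 916, 436]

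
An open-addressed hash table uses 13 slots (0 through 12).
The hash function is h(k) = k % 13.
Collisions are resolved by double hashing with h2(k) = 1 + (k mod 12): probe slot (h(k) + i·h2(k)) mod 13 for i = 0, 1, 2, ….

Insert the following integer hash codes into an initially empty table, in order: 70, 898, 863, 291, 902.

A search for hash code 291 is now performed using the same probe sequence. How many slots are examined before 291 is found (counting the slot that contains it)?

2

70: h=5 → slot 5
898: h=1 → slot 1
863: h=5, h2=12, probe 5,4 → slot 4
291: h=5, h2=4, probe 5,9 → slot 9
902: h=5, h2=3, probe 5,8 → slot 8
Table: [_, 898, _, _, 863, 70, _, _, 902, 291, _, _, _]
Lookup 291: h=5, h2=4, probe 5,9 → found at 9.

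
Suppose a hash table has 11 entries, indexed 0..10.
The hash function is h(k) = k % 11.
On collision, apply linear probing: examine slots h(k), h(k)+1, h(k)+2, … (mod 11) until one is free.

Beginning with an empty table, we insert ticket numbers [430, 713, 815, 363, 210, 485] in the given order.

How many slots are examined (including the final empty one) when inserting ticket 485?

430: h=1 → slot 1
713: h=9 → slot 9
815: h=1, probe 1,2 → slot 2
363: h=0 → slot 0
210: h=1, probe 1,2,3 → slot 3
485: h=1, probe 1,2,3,4 → slot 4
Table: [363, 430, 815, 210, 485, ∅, ∅, ∅, ∅, 713, ∅]

4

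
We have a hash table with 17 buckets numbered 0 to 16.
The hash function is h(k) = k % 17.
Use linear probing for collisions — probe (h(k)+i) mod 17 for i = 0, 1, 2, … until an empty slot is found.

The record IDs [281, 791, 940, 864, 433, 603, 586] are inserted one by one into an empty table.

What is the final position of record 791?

10

281 hashes to 9; slot 9 is free => place at 9.
791 hashes to 9; 9 taken => place at 10.
940 hashes to 5; slot 5 is free => place at 5.
864 hashes to 14; slot 14 is free => place at 14.
433 hashes to 8; slot 8 is free => place at 8.
603 hashes to 8; 8,9,10 taken => place at 11.
586 hashes to 8; 8,9,10,11 taken => place at 12.
Table: [∅, ∅, ∅, ∅, ∅, 940, ∅, ∅, 433, 281, 791, 603, 586, ∅, 864, ∅, ∅]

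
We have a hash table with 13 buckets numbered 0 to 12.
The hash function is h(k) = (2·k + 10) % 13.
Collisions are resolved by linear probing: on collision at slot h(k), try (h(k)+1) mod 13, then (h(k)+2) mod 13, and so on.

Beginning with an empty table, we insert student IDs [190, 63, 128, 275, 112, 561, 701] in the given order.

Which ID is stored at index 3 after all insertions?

190 hashes to 0; slot 0 is free -> place at 0.
63 hashes to 6; slot 6 is free -> place at 6.
128 hashes to 6; 6 taken -> place at 7.
275 hashes to 1; slot 1 is free -> place at 1.
112 hashes to 0; 0,1 taken -> place at 2.
561 hashes to 1; 1,2 taken -> place at 3.
701 hashes to 8; slot 8 is free -> place at 8.
Table: [190, 275, 112, 561, ., ., 63, 128, 701, ., ., ., .]

561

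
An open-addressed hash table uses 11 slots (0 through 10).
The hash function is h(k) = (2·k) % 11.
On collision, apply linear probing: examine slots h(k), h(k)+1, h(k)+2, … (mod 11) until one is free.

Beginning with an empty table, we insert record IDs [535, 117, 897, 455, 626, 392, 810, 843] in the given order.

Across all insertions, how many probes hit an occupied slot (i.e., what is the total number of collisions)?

10

Insert 535: h=3, slot 3 empty → index 3.
Insert 117: h=3, slot 3 occupied → index 4.
Insert 897: h=1, slot 1 empty → index 1.
Insert 455: h=8, slot 8 empty → index 8.
Insert 626: h=9, slot 9 empty → index 9.
Insert 392: h=3, slots 3,4 occupied → index 5.
Insert 810: h=3, slots 3,4,5 occupied → index 6.
Insert 843: h=3, slots 3,4,5,6 occupied → index 7.
Table: [—, 897, —, 535, 117, 392, 810, 843, 455, 626, —]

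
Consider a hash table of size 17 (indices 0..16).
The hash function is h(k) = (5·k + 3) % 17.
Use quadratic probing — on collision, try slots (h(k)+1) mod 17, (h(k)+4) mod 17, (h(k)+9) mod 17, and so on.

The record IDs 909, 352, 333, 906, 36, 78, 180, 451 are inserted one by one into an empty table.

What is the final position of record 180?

Insert 909: h=9, slot 9 empty => index 9.
Insert 352: h=12, slot 12 empty => index 12.
Insert 333: h=2, slot 2 empty => index 2.
Insert 906: h=11, slot 11 empty => index 11.
Insert 36: h=13, slot 13 empty => index 13.
Insert 78: h=2, slot 2 occupied => index 3.
Insert 180: h=2, slots 2,3 occupied => index 6.
Insert 451: h=14, slot 14 empty => index 14.
Table: [∅, ∅, 333, 78, ∅, ∅, 180, ∅, ∅, 909, ∅, 906, 352, 36, 451, ∅, ∅]

6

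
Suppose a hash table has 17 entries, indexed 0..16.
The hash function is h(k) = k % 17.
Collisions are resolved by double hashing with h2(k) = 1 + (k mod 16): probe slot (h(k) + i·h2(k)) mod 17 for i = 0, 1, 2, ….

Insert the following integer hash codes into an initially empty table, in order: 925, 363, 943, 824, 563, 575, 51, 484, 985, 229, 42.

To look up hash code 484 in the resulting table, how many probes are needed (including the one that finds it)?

925 hashes to 7; slot 7 is free → place at 7.
363 hashes to 6; slot 6 is free → place at 6.
943 hashes to 8; slot 8 is free → place at 8.
824 hashes to 8, h2=9; 8 taken → place at 0.
563 hashes to 2; slot 2 is free → place at 2.
575 hashes to 14; slot 14 is free → place at 14.
51 hashes to 0, h2=4; 0 taken → place at 4.
484 hashes to 8, h2=5; 8 taken → place at 13.
985 hashes to 16; slot 16 is free → place at 16.
229 hashes to 8, h2=6; 8,14 taken → place at 3.
42 hashes to 8, h2=11; 8,2,13,7 taken → place at 1.
Table: [824, 42, 563, 229, 51, ., 363, 925, 943, ., ., ., ., 484, 575, ., 985]
Lookup 484: h=8, h2=5, probe 8,13 → found at 13.

2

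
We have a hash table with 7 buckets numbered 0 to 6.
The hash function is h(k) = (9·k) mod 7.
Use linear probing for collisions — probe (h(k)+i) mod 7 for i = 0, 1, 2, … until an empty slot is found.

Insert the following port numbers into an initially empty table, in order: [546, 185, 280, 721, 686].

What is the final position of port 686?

546: h=0 -> slot 0
185: h=6 -> slot 6
280: h=0, probe 0,1 -> slot 1
721: h=0, probe 0,1,2 -> slot 2
686: h=0, probe 0,1,2,3 -> slot 3
Table: [546, 280, 721, 686, ., ., 185]

3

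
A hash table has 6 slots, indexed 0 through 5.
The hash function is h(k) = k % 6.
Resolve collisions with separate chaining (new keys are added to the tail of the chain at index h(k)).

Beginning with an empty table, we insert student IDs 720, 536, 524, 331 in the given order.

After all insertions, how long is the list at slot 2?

Insert 720: h=0, bucket 0 empty → new chain.
Insert 536: h=2, bucket 2 empty → new chain.
Insert 524: h=2, bucket 2 nonempty → append to chain.
Insert 331: h=1, bucket 1 empty → new chain.
Final buckets:
0: 720
1: 331
2: 536 -> 524
3: —
4: —
5: —

2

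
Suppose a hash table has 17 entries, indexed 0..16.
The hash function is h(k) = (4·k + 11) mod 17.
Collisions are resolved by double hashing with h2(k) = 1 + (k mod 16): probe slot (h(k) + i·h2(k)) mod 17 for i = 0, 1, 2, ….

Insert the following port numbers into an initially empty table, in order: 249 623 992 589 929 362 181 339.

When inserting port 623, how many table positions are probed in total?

2

Insert 249: h=4, slot 4 empty → index 4.
Insert 623: h=4, h2=16, slot 4 occupied → index 3.
Insert 992: h=1, slot 1 empty → index 1.
Insert 589: h=4, h2=14, slots 4,1 occupied → index 15.
Insert 929: h=4, h2=2, slot 4 occupied → index 6.
Insert 362: h=14, slot 14 empty → index 14.
Insert 181: h=4, h2=6, slot 4 occupied → index 10.
Insert 339: h=7, slot 7 empty → index 7.
Table: [_, 992, _, 623, 249, _, 929, 339, _, _, 181, _, _, _, 362, 589, _]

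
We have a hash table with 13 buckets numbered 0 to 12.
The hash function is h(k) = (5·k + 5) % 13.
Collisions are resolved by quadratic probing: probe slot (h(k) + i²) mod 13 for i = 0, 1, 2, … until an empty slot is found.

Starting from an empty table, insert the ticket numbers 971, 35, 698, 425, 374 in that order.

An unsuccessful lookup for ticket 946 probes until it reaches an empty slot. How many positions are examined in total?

2

Insert 971: h=11, slot 11 empty -> index 11.
Insert 35: h=11, slot 11 occupied -> index 12.
Insert 698: h=11, slots 11,12 occupied -> index 2.
Insert 425: h=11, slots 11,12,2 occupied -> index 7.
Insert 374: h=3, slot 3 empty -> index 3.
Table: [—, —, 698, 374, —, —, —, 425, —, —, —, 971, 35]
Lookup 946: h=3, probe 3,4 → slot 4 empty, not found.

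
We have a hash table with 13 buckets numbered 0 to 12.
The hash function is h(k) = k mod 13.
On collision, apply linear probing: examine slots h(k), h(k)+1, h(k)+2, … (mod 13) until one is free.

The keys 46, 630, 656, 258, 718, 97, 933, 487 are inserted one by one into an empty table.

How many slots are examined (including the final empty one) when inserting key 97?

Insert 46: h=7, slot 7 empty -> index 7.
Insert 630: h=6, slot 6 empty -> index 6.
Insert 656: h=6, slots 6,7 occupied -> index 8.
Insert 258: h=11, slot 11 empty -> index 11.
Insert 718: h=3, slot 3 empty -> index 3.
Insert 97: h=6, slots 6,7,8 occupied -> index 9.
Insert 933: h=10, slot 10 empty -> index 10.
Insert 487: h=6, slots 6,7,8,9,10,11 occupied -> index 12.
Table: [∅, ∅, ∅, 718, ∅, ∅, 630, 46, 656, 97, 933, 258, 487]

4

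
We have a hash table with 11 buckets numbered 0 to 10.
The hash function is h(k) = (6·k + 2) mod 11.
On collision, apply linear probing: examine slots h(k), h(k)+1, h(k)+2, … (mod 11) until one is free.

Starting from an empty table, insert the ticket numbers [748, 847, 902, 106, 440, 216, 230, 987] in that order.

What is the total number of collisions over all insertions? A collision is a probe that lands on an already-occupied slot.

Insert 748: h=2, slot 2 empty => index 2.
Insert 847: h=2, slot 2 occupied => index 3.
Insert 902: h=2, slots 2,3 occupied => index 4.
Insert 106: h=0, slot 0 empty => index 0.
Insert 440: h=2, slots 2,3,4 occupied => index 5.
Insert 216: h=0, slot 0 occupied => index 1.
Insert 230: h=7, slot 7 empty => index 7.
Insert 987: h=6, slot 6 empty => index 6.
Table: [106, 216, 748, 847, 902, 440, 987, 230, —, —, —]

7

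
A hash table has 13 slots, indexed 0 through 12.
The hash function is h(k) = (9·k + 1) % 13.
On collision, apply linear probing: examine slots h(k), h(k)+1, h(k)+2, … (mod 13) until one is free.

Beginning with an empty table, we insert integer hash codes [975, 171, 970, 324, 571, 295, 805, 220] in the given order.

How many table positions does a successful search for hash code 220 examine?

975: h=1 → slot 1
171: h=6 → slot 6
970: h=8 → slot 8
324: h=5 → slot 5
571: h=5, probe 5,6,7 → slot 7
295: h=4 → slot 4
805: h=5, probe 5,6,7,8,9 → slot 9
220: h=5, probe 5,6,7,8,9,10 → slot 10
Table: [∅, 975, ∅, ∅, 295, 324, 171, 571, 970, 805, 220, ∅, ∅]
Lookup 220: h=5, probe 5,6,7,8,9,10 → found at 10.

6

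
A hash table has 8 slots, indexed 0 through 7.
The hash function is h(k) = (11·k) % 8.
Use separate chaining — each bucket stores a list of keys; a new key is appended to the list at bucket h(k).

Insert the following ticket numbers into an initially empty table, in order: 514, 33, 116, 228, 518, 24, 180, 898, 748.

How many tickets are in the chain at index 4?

4

Insert 514: h=6, bucket 6 empty → new chain.
Insert 33: h=3, bucket 3 empty → new chain.
Insert 116: h=4, bucket 4 empty → new chain.
Insert 228: h=4, bucket 4 nonempty → append to chain.
Insert 518: h=2, bucket 2 empty → new chain.
Insert 24: h=0, bucket 0 empty → new chain.
Insert 180: h=4, bucket 4 nonempty → append to chain.
Insert 898: h=6, bucket 6 nonempty → append to chain.
Insert 748: h=4, bucket 4 nonempty → append to chain.
Final buckets:
0: 24
1: -
2: 518
3: 33
4: 116 -> 228 -> 180 -> 748
5: -
6: 514 -> 898
7: -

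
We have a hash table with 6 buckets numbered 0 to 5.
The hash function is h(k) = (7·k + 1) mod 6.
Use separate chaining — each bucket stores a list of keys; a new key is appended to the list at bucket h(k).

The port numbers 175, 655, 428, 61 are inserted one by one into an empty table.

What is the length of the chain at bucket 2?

175 -> bucket 2
655 -> bucket 2 (collision)
428 -> bucket 3
61 -> bucket 2 (collision)
Final buckets:
0: -
1: -
2: 175 -> 655 -> 61
3: 428
4: -
5: -

3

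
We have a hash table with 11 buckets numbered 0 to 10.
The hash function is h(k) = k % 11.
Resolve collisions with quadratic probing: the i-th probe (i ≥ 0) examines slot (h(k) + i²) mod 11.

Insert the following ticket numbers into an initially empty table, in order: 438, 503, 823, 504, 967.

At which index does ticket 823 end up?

Insert 438: h=9, slot 9 empty → index 9.
Insert 503: h=8, slot 8 empty → index 8.
Insert 823: h=9, slot 9 occupied → index 10.
Insert 504: h=9, slots 9,10 occupied → index 2.
Insert 967: h=10, slot 10 occupied → index 0.
Table: [967, —, 504, —, —, —, —, —, 503, 438, 823]

10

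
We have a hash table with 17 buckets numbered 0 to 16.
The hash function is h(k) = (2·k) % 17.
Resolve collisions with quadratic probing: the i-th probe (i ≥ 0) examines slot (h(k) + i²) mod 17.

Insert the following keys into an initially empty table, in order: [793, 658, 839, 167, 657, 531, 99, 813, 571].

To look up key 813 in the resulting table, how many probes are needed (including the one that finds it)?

793 hashes to 5; slot 5 is free -> place at 5.
658 hashes to 7; slot 7 is free -> place at 7.
839 hashes to 12; slot 12 is free -> place at 12.
167 hashes to 11; slot 11 is free -> place at 11.
657 hashes to 5; 5 taken -> place at 6.
531 hashes to 8; slot 8 is free -> place at 8.
99 hashes to 11; 11,12 taken -> place at 15.
813 hashes to 11; 11,12,15 taken -> place at 3.
571 hashes to 3; 3 taken -> place at 4.
Table: [_, _, _, 813, 571, 793, 657, 658, 531, _, _, 167, 839, _, _, 99, _]
Lookup 813: h=11, probe 11,12,15,3 → found at 3.

4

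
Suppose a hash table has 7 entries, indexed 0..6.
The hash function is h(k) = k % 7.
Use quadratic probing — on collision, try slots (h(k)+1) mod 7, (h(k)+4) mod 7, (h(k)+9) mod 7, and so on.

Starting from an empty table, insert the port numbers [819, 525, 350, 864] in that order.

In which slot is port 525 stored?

1

819 hashes to 0; slot 0 is free → place at 0.
525 hashes to 0; 0 taken → place at 1.
350 hashes to 0; 0,1 taken → place at 4.
864 hashes to 3; slot 3 is free → place at 3.
Table: [819, 525, —, 864, 350, —, —]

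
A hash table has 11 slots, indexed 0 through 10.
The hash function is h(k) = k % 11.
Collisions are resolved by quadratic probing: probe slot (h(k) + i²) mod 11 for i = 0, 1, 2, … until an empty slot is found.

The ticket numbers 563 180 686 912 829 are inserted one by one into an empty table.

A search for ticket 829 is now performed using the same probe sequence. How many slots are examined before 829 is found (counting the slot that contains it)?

3

563: h=2 -> slot 2
180: h=4 -> slot 4
686: h=4, probe 4,5 -> slot 5
912: h=10 -> slot 10
829: h=4, probe 4,5,8 -> slot 8
Table: [∅, ∅, 563, ∅, 180, 686, ∅, ∅, 829, ∅, 912]
Lookup 829: h=4, probe 4,5,8 → found at 8.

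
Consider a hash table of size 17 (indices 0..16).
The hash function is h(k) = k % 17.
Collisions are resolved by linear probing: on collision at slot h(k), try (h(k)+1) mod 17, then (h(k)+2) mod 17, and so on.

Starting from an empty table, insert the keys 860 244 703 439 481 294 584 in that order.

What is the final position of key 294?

8

Insert 860: h=10, slot 10 empty => index 10.
Insert 244: h=6, slot 6 empty => index 6.
Insert 703: h=6, slot 6 occupied => index 7.
Insert 439: h=14, slot 14 empty => index 14.
Insert 481: h=5, slot 5 empty => index 5.
Insert 294: h=5, slots 5,6,7 occupied => index 8.
Insert 584: h=6, slots 6,7,8 occupied => index 9.
Table: [∅, ∅, ∅, ∅, ∅, 481, 244, 703, 294, 584, 860, ∅, ∅, ∅, 439, ∅, ∅]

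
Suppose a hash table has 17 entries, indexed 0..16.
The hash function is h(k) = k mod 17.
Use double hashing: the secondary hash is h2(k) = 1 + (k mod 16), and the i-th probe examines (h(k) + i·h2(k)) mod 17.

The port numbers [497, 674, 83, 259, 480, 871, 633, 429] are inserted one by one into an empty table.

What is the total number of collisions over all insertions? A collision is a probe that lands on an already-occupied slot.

5

497: h=4 => slot 4
674: h=11 => slot 11
83: h=15 => slot 15
259: h=4, h2=4, probe 4,8 => slot 8
480: h=4, h2=1, probe 4,5 => slot 5
871: h=4, h2=8, probe 4,12 => slot 12
633: h=4, h2=10, probe 4,14 => slot 14
429: h=4, h2=14, probe 4,1 => slot 1
Table: [., 429, ., ., 497, 480, ., ., 259, ., ., 674, 871, ., 633, 83, .]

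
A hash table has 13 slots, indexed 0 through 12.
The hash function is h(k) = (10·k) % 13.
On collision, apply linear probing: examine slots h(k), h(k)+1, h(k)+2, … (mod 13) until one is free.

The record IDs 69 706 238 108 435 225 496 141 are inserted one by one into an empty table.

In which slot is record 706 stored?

2

Insert 69: h=1, slot 1 empty -> index 1.
Insert 706: h=1, slot 1 occupied -> index 2.
Insert 238: h=1, slots 1,2 occupied -> index 3.
Insert 108: h=1, slots 1,2,3 occupied -> index 4.
Insert 435: h=8, slot 8 empty -> index 8.
Insert 225: h=1, slots 1,2,3,4 occupied -> index 5.
Insert 496: h=7, slot 7 empty -> index 7.
Insert 141: h=6, slot 6 empty -> index 6.
Table: [—, 69, 706, 238, 108, 225, 141, 496, 435, —, —, —, —]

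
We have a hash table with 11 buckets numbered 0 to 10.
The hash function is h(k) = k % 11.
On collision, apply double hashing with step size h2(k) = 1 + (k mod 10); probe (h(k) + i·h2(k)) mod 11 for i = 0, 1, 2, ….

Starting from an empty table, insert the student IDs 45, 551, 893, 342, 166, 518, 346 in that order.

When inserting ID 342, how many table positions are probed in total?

2

Insert 45: h=1, slot 1 empty => index 1.
Insert 551: h=1, h2=2, slot 1 occupied => index 3.
Insert 893: h=2, slot 2 empty => index 2.
Insert 342: h=1, h2=3, slot 1 occupied => index 4.
Insert 166: h=1, h2=7, slot 1 occupied => index 8.
Insert 518: h=1, h2=9, slot 1 occupied => index 10.
Insert 346: h=5, slot 5 empty => index 5.
Table: [_, 45, 893, 551, 342, 346, _, _, 166, _, 518]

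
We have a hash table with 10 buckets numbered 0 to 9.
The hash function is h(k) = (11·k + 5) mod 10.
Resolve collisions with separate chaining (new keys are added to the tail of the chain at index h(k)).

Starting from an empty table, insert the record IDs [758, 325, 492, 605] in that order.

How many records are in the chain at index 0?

2

758 → bucket 3
325 → bucket 0
492 → bucket 7
605 → bucket 0 (collision)
Final buckets:
0: 325 -> 605
1: -
2: -
3: 758
4: -
5: -
6: -
7: 492
8: -
9: -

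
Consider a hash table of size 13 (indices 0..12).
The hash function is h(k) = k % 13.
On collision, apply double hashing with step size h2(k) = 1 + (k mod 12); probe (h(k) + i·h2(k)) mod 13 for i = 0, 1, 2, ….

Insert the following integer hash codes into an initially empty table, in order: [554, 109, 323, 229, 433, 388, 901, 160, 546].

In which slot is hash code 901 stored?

Insert 554: h=8, slot 8 empty => index 8.
Insert 109: h=5, slot 5 empty => index 5.
Insert 323: h=11, slot 11 empty => index 11.
Insert 229: h=8, h2=2, slot 8 occupied => index 10.
Insert 433: h=4, slot 4 empty => index 4.
Insert 388: h=11, h2=5, slot 11 occupied => index 3.
Insert 901: h=4, h2=2, slot 4 occupied => index 6.
Insert 160: h=4, h2=5, slot 4 occupied => index 9.
Insert 546: h=0, slot 0 empty => index 0.
Table: [546, _, _, 388, 433, 109, 901, _, 554, 160, 229, 323, _]

6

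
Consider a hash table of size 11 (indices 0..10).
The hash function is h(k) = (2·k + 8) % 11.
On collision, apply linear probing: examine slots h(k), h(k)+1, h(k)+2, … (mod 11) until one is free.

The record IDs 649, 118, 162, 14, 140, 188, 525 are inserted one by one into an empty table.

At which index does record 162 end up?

3

649: h=8 → slot 8
118: h=2 → slot 2
162: h=2, probe 2,3 → slot 3
14: h=3, probe 3,4 → slot 4
140: h=2, probe 2,3,4,5 → slot 5
188: h=10 → slot 10
525: h=2, probe 2,3,4,5,6 → slot 6
Table: [—, —, 118, 162, 14, 140, 525, —, 649, —, 188]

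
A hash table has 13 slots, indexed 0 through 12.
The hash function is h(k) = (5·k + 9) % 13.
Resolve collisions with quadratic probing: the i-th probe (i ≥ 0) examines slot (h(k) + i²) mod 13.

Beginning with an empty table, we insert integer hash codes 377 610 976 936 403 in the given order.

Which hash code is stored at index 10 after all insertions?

936

377 hashes to 9; slot 9 is free → place at 9.
610 hashes to 4; slot 4 is free → place at 4.
976 hashes to 1; slot 1 is free → place at 1.
936 hashes to 9; 9 taken → place at 10.
403 hashes to 9; 9,10 taken → place at 0.
Table: [403, 976, ∅, ∅, 610, ∅, ∅, ∅, ∅, 377, 936, ∅, ∅]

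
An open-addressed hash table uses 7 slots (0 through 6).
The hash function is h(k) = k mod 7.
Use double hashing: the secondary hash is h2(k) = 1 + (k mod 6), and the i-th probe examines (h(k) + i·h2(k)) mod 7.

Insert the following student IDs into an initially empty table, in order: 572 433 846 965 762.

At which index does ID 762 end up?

1

Insert 572: h=5, slot 5 empty → index 5.
Insert 433: h=6, slot 6 empty → index 6.
Insert 846: h=6, h2=1, slot 6 occupied → index 0.
Insert 965: h=6, h2=6, slots 6,5 occupied → index 4.
Insert 762: h=6, h2=1, slots 6,0 occupied → index 1.
Table: [846, 762, ., ., 965, 572, 433]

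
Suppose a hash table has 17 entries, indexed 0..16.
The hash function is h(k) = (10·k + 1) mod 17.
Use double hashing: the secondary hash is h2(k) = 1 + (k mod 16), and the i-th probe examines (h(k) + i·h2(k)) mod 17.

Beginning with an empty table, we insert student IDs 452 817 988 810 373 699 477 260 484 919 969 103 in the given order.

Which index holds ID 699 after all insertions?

6

452: h=16 => slot 16
817: h=11 => slot 11
988: h=4 => slot 4
810: h=9 => slot 9
373: h=8 => slot 8
699: h=4, h2=12, probe 4,16,11,6 => slot 6
477: h=11, h2=14, probe 11,8,5 => slot 5
260: h=0 => slot 0
484: h=13 => slot 13
919: h=11, h2=8, probe 11,2 => slot 2
969: h=1 => slot 1
103: h=11, h2=8, probe 11,2,10 => slot 10
Table: [260, 969, 919, ∅, 988, 477, 699, ∅, 373, 810, 103, 817, ∅, 484, ∅, ∅, 452]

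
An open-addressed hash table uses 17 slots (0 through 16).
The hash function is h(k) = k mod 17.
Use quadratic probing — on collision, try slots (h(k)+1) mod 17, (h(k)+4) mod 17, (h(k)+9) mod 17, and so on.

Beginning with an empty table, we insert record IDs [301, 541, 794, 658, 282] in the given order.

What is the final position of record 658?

301: h=12 -> slot 12
541: h=14 -> slot 14
794: h=12, probe 12,13 -> slot 13
658: h=12, probe 12,13,16 -> slot 16
282: h=10 -> slot 10
Table: [-, -, -, -, -, -, -, -, -, -, 282, -, 301, 794, 541, -, 658]

16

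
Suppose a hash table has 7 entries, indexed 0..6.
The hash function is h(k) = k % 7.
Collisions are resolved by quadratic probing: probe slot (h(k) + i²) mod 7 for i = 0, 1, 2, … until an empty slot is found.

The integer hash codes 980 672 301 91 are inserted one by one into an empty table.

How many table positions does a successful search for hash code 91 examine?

Insert 980: h=0, slot 0 empty => index 0.
Insert 672: h=0, slot 0 occupied => index 1.
Insert 301: h=0, slots 0,1 occupied => index 4.
Insert 91: h=0, slots 0,1,4 occupied => index 2.
Table: [980, 672, 91, ., 301, ., .]
Lookup 91: h=0, probe 0,1,4,2 → found at 2.

4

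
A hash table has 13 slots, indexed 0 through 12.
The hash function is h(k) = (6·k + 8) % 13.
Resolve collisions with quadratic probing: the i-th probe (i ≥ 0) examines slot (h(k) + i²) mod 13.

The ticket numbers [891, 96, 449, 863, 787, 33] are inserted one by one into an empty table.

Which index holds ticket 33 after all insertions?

891 hashes to 11; slot 11 is free => place at 11.
96 hashes to 12; slot 12 is free => place at 12.
449 hashes to 11; 11,12 taken => place at 2.
863 hashes to 12; 12 taken => place at 0.
787 hashes to 11; 11,12,2 taken => place at 7.
33 hashes to 11; 11,12,2,7 taken => place at 1.
Table: [863, 33, 449, ∅, ∅, ∅, ∅, 787, ∅, ∅, ∅, 891, 96]

1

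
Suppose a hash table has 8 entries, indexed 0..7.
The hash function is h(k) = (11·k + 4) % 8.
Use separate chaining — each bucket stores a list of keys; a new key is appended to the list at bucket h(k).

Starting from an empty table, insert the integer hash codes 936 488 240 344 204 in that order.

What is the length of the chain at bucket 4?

4

Insert 936: h=4, bucket 4 empty → new chain.
Insert 488: h=4, bucket 4 nonempty → append to chain.
Insert 240: h=4, bucket 4 nonempty → append to chain.
Insert 344: h=4, bucket 4 nonempty → append to chain.
Insert 204: h=0, bucket 0 empty → new chain.
Final buckets:
0: 204
1: .
2: .
3: .
4: 936 -> 488 -> 240 -> 344
5: .
6: .
7: .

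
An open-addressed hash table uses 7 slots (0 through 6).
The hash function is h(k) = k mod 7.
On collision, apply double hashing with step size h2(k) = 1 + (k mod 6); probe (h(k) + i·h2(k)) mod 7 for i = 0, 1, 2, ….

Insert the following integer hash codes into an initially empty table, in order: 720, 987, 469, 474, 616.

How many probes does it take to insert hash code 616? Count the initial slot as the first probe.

3

720 hashes to 6; slot 6 is free => place at 6.
987 hashes to 0; slot 0 is free => place at 0.
469 hashes to 0, h2=2; 0 taken => place at 2.
474 hashes to 5; slot 5 is free => place at 5.
616 hashes to 0, h2=5; 0,5 taken => place at 3.
Table: [987, ., 469, 616, ., 474, 720]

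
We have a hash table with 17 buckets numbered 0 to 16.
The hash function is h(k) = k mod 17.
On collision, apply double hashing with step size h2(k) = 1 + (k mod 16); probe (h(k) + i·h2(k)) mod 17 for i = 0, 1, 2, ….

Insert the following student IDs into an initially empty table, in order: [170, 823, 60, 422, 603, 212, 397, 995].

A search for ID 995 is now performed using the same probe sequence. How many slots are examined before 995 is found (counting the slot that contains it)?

170: h=0 → slot 0
823: h=7 → slot 7
60: h=9 → slot 9
422: h=14 → slot 14
603: h=8 → slot 8
212: h=8, h2=5, probe 8,13 → slot 13
397: h=6 → slot 6
995: h=9, h2=4, probe 9,13,0,4 → slot 4
Table: [170, _, _, _, 995, _, 397, 823, 603, 60, _, _, _, 212, 422, _, _]
Lookup 995: h=9, h2=4, probe 9,13,0,4 → found at 4.

4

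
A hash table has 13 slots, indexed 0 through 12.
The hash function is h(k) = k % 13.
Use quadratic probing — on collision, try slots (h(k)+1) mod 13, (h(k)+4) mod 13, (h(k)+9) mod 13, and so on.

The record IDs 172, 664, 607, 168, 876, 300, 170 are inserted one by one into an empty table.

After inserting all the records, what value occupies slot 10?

Insert 172: h=3, slot 3 empty -> index 3.
Insert 664: h=1, slot 1 empty -> index 1.
Insert 607: h=9, slot 9 empty -> index 9.
Insert 168: h=12, slot 12 empty -> index 12.
Insert 876: h=5, slot 5 empty -> index 5.
Insert 300: h=1, slot 1 occupied -> index 2.
Insert 170: h=1, slots 1,2,5 occupied -> index 10.
Table: [∅, 664, 300, 172, ∅, 876, ∅, ∅, ∅, 607, 170, ∅, 168]

170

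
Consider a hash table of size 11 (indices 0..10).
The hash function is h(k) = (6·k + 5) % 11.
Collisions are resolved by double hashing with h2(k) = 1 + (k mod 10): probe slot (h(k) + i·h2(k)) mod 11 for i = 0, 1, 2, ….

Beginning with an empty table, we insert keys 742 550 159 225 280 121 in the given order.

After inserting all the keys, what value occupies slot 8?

225

742 hashes to 2; slot 2 is free => place at 2.
550 hashes to 5; slot 5 is free => place at 5.
159 hashes to 2, h2=10; 2 taken => place at 1.
225 hashes to 2, h2=6; 2 taken => place at 8.
280 hashes to 2, h2=1; 2 taken => place at 3.
121 hashes to 5, h2=2; 5 taken => place at 7.
Table: [., 159, 742, 280, ., 550, ., 121, 225, ., .]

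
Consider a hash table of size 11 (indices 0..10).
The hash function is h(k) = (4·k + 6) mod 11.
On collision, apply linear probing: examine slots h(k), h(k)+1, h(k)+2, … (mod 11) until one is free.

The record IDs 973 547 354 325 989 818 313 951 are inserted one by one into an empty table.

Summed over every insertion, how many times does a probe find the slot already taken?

5

973 hashes to 4; slot 4 is free => place at 4.
547 hashes to 5; slot 5 is free => place at 5.
354 hashes to 3; slot 3 is free => place at 3.
325 hashes to 8; slot 8 is free => place at 8.
989 hashes to 2; slot 2 is free => place at 2.
818 hashes to 0; slot 0 is free => place at 0.
313 hashes to 4; 4,5 taken => place at 6.
951 hashes to 4; 4,5,6 taken => place at 7.
Table: [818, ., 989, 354, 973, 547, 313, 951, 325, ., .]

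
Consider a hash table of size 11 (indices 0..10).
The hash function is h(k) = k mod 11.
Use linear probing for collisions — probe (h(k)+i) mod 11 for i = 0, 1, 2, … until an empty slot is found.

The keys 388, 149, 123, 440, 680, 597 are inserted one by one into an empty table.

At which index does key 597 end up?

4

388 hashes to 3; slot 3 is free => place at 3.
149 hashes to 6; slot 6 is free => place at 6.
123 hashes to 2; slot 2 is free => place at 2.
440 hashes to 0; slot 0 is free => place at 0.
680 hashes to 9; slot 9 is free => place at 9.
597 hashes to 3; 3 taken => place at 4.
Table: [440, ., 123, 388, 597, ., 149, ., ., 680, .]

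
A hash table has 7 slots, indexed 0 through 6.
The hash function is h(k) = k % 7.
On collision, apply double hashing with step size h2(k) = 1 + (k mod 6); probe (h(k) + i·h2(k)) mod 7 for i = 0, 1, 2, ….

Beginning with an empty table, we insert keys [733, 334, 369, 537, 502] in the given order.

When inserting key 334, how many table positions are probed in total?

733: h=5 -> slot 5
334: h=5, h2=5, probe 5,3 -> slot 3
369: h=5, h2=4, probe 5,2 -> slot 2
537: h=5, h2=4, probe 5,2,6 -> slot 6
502: h=5, h2=5, probe 5,3,1 -> slot 1
Table: [—, 502, 369, 334, —, 733, 537]

2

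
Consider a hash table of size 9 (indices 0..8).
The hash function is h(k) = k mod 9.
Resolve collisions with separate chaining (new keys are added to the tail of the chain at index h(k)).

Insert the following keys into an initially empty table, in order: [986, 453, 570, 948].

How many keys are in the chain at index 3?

986 → bucket 5
453 → bucket 3
570 → bucket 3 (collision)
948 → bucket 3 (collision)
Final buckets:
0: .
1: .
2: .
3: 453 -> 570 -> 948
4: .
5: 986
6: .
7: .
8: .

3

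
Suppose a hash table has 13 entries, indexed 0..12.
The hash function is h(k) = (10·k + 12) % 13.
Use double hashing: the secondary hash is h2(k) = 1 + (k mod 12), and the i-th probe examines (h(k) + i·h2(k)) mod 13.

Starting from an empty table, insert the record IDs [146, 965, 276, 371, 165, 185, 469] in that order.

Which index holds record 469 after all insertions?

0

146 hashes to 3; slot 3 is free → place at 3.
965 hashes to 3, h2=6; 3 taken → place at 9.
276 hashes to 3, h2=1; 3 taken → place at 4.
371 hashes to 4, h2=12; 4,3 taken → place at 2.
165 hashes to 11; slot 11 is free → place at 11.
185 hashes to 3, h2=6; 3,9,2 taken → place at 8.
469 hashes to 9, h2=2; 9,11 taken → place at 0.
Table: [469, ∅, 371, 146, 276, ∅, ∅, ∅, 185, 965, ∅, 165, ∅]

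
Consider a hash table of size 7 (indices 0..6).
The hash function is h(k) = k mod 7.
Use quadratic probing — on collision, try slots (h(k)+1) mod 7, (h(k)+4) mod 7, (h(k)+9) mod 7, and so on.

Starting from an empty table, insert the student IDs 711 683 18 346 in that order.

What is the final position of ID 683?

5

711 hashes to 4; slot 4 is free => place at 4.
683 hashes to 4; 4 taken => place at 5.
18 hashes to 4; 4,5 taken => place at 1.
346 hashes to 3; slot 3 is free => place at 3.
Table: [_, 18, _, 346, 711, 683, _]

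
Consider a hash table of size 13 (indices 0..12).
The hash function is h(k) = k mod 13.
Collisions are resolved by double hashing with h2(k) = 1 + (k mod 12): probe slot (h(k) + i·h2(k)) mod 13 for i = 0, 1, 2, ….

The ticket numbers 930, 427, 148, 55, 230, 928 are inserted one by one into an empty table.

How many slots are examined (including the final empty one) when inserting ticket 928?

2

930 hashes to 7; slot 7 is free → place at 7.
427 hashes to 11; slot 11 is free → place at 11.
148 hashes to 5; slot 5 is free → place at 5.
55 hashes to 3; slot 3 is free → place at 3.
230 hashes to 9; slot 9 is free → place at 9.
928 hashes to 5, h2=5; 5 taken → place at 10.
Table: [—, —, —, 55, —, 148, —, 930, —, 230, 928, 427, —]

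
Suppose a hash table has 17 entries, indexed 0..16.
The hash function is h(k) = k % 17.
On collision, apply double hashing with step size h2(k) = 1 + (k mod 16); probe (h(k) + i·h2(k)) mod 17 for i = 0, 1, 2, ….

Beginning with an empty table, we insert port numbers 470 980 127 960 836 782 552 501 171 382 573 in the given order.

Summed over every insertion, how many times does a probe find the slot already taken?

8

470: h=11 -> slot 11
980: h=11, h2=5, probe 11,16 -> slot 16
127: h=8 -> slot 8
960: h=8, h2=1, probe 8,9 -> slot 9
836: h=3 -> slot 3
782: h=0 -> slot 0
552: h=8, h2=9, probe 8,0,9,1 -> slot 1
501: h=8, h2=6, probe 8,14 -> slot 14
171: h=1, h2=12, probe 1,13 -> slot 13
382: h=8, h2=15, probe 8,6 -> slot 6
573: h=12 -> slot 12
Table: [782, 552, ∅, 836, ∅, ∅, 382, ∅, 127, 960, ∅, 470, 573, 171, 501, ∅, 980]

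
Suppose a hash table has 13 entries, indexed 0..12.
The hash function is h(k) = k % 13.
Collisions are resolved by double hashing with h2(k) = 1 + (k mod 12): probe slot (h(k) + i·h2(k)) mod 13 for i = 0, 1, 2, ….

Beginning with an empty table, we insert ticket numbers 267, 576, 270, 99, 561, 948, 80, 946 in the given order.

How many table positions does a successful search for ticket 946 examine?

3

267 hashes to 7; slot 7 is free → place at 7.
576 hashes to 4; slot 4 is free → place at 4.
270 hashes to 10; slot 10 is free → place at 10.
99 hashes to 8; slot 8 is free → place at 8.
561 hashes to 2; slot 2 is free → place at 2.
948 hashes to 12; slot 12 is free → place at 12.
80 hashes to 2, h2=9; 2 taken → place at 11.
946 hashes to 10, h2=11; 10,8 taken → place at 6.
Table: [—, —, 561, —, 576, —, 946, 267, 99, —, 270, 80, 948]
Lookup 946: h=10, h2=11, probe 10,8,6 → found at 6.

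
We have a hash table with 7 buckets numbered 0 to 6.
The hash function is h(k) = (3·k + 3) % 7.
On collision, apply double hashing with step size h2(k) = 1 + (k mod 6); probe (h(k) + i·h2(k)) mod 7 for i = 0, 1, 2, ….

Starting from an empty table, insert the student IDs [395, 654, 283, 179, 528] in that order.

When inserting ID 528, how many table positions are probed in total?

5

Insert 395: h=5, slot 5 empty → index 5.
Insert 654: h=5, h2=1, slot 5 occupied → index 6.
Insert 283: h=5, h2=2, slot 5 occupied → index 0.
Insert 179: h=1, slot 1 empty → index 1.
Insert 528: h=5, h2=1, slots 5,6,0,1 occupied → index 2.
Table: [283, 179, 528, _, _, 395, 654]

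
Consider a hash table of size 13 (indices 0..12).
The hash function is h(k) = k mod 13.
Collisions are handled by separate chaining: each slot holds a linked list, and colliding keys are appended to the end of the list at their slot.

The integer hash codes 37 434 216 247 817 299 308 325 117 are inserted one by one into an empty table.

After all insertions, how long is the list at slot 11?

37 -> bucket 11
434 -> bucket 5
216 -> bucket 8
247 -> bucket 0
817 -> bucket 11 (collision)
299 -> bucket 0 (collision)
308 -> bucket 9
325 -> bucket 0 (collision)
117 -> bucket 0 (collision)
Final buckets:
0: 247 -> 299 -> 325 -> 117
1: -
2: -
3: -
4: -
5: 434
6: -
7: -
8: 216
9: 308
10: -
11: 37 -> 817
12: -

2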